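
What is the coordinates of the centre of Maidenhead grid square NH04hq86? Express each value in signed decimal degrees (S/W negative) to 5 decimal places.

-15.30625, 80.65417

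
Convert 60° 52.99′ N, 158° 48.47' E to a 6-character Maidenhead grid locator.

Shift to the Maidenhead origin (180°W, 90°S): lon 338.8078, lat 150.8832.
Field: lon ⌊338.8078/20⌋ = 16 → Q; lat ⌊150.8832/10⌋ = 15 → P.
Square: lon ⌊18.8078/2⌋ = 9; lat ⌊0.8832/1⌋ = 0.
Subsquare: lon ⌊0.8078/0.0833333⌋ = 9 → j; lat ⌊0.8832/0.0416667⌋ = 21 → v.

QP90jv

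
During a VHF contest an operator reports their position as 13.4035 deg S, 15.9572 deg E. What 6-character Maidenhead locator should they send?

Offset from 180°W / 90°S: lon 195.9572°, lat 76.5965°.
Field: 195.9572/20 → 9 → J, 76.5965/10 → 7 → H; chars JH.
Square: 15.9572/2 → 7, 6.5965/1 → 6; chars 76.
Subsquare: 1.9572/0.0833333 → 23 → x, 0.5965/0.0416667 → 14 → o; chars xo.

JH76xo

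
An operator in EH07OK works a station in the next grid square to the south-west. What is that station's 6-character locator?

EH07nj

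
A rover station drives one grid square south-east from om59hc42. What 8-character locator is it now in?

OM59hc51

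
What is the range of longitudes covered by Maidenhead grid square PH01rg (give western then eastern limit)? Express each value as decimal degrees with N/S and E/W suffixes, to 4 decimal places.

121.4167° E, 121.5000° E

Field P=15, H=7: +15·20° lon, +7·10° lat → SW at lon 120°, lat -20°.
Square 0, 1: +0·2° lon, +1·1° lat → SW at lon 120°, lat -19°.
Subsquare r=17, g=6: +17·0.0833333° lon, +6·0.0416667° lat → SW at lon 121.417°, lat -18.75°.
Cell spans 0.0833333° lon × 0.0416667° lat.
west 121.4167° E, east 121.5000° E.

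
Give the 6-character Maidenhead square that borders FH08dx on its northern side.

Latitude subsquare x = 23; +1 → 24, wraps to 0 = a, carry into square.
Latitude square 8; +1 → 9.
The longitude characters are unchanged.

FH09da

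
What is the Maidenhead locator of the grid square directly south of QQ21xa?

Latitude subsquare a = 0; −1 → -1, wraps to 23 = x, carry into square.
Latitude square 1; −1 → 0.
The longitude characters are unchanged.

QQ20xx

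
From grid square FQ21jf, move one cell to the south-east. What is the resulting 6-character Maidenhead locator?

FQ21ke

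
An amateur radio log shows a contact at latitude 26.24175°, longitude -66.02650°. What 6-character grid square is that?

FL66xf

Add 180° to longitude and 90° to latitude: 113.9735, 116.2417.
Field: 113.9735/20 → 5 → F, 116.2417/10 → 11 → L; chars FL.
Square: 13.9735/2 → 6, 6.2417/1 → 6; chars 66.
Subsquare: 1.9735/0.0833333 → 23 → x, 0.2417/0.0416667 → 5 → f; chars xf.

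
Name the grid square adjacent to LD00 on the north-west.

Longitude square 0; −1 → -1, wraps to 9, carry into field.
Longitude field L = 11; −1 → 10 = K.
Latitude square 0; +1 → 1.

KD91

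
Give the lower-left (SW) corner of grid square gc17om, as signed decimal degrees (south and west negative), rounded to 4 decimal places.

-62.5000, -56.8333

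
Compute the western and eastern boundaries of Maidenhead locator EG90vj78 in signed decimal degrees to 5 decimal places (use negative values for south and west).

Field E=4, G=6: +4·20° lon, +6·10° lat → SW at lon -100°, lat -30°.
Square 9, 0: +9·2° lon, +0·1° lat → SW at lon -82°, lat -30°.
Subsquare v=21, j=9: +21·0.0833333° lon, +9·0.0416667° lat → SW at lon -80.25°, lat -29.625°.
Extended square 7, 8: +7·0.00833333° lon, +8·0.00416667° lat → SW at lon -80.1917°, lat -29.5917°.
Cell spans 0.00833333° lon × 0.00416667° lat.
west -80.19167, east -80.18333.

-80.19167, -80.18333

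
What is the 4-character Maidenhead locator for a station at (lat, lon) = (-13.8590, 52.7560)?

LH66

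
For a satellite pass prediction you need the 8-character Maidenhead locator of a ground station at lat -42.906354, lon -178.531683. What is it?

AE07rc62

Offset from 180°W / 90°S: lon 1.46832°, lat 47.09365°.
Field (20°×10°, letters A–R): lon ⌊1.46832/20⌋ = 0 → A; lat ⌊47.09365/10⌋ = 4 → E.
Square (2°×1°, digits 0–9): lon ⌊1.46832/2⌋ = 0; lat ⌊7.09365/1⌋ = 7.
Subsquare (5′×2.5′, letters a–x): lon ⌊1.46832/0.0833333⌋ = 17 → r; lat ⌊0.09365/0.0416667⌋ = 2 → c.
Extended square (30″×15″, digits 0–9): lon ⌊0.05165/0.00833333⌋ = 6; lat ⌊0.01031/0.00416667⌋ = 2.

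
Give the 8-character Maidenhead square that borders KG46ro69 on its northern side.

KG46rp60

Latitude extended square 9; +1 → 10, wraps to 0, carry into subsquare.
Latitude subsquare o = 14; +1 → 15 = p.
The longitude characters are unchanged.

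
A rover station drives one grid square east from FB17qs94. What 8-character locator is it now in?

FB17rs04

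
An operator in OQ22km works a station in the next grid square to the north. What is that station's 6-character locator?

Latitude subsquare m = 12; +1 → 13 = n.
The longitude characters are unchanged.

OQ22kn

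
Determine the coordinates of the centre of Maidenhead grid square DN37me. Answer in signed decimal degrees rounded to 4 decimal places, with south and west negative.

47.1875, -112.9583

Field D=3, N=13: +3·20° lon, +13·10° lat → SW at lon -120°, lat 40°.
Square 3, 7: +3·2° lon, +7·1° lat → SW at lon -114°, lat 47°.
Subsquare m=12, e=4: +12·0.0833333° lon, +4·0.0416667° lat → SW at lon -113°, lat 47.1667°.
Cell spans 0.0833333° lon × 0.0416667° lat. Centre is SW corner plus half of each.
latitude 47.1875, longitude -112.9583.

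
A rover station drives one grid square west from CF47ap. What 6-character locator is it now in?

CF37xp

Longitude subsquare a = 0; −1 → -1, wraps to 23 = x, carry into square.
Longitude square 4; −1 → 3.
The latitude characters are unchanged.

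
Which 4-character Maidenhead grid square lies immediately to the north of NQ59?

Latitude square 9; +1 → 10, wraps to 0, carry into field.
Latitude field Q = 16; +1 → 17 = R.
The longitude characters are unchanged.

NR50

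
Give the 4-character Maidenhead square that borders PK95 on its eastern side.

Longitude square 9; +1 → 10, wraps to 0, carry into field.
Longitude field P = 15; +1 → 16 = Q.
The latitude characters are unchanged.

QK05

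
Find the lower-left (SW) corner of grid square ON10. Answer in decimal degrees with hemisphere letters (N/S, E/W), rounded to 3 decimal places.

40.000° N, 102.000° E

Field O=14, N=13: +14·20° lon, +13·10° lat → SW at lon 100°, lat 40°.
Square 1, 0: +1·2° lon, +0·1° lat → SW at lon 102°, lat 40°.
latitude 40.000° N, longitude 102.000° E.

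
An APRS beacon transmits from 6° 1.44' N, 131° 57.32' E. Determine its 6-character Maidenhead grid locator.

PJ56xa

Offset from 180°W / 90°S: lon 311.9553°, lat 96.0240°.
Field: lon ⌊311.9553/20⌋ = 15 → P; lat ⌊96.0240/10⌋ = 9 → J.
Square: lon ⌊11.9553/2⌋ = 5; lat ⌊6.0240/1⌋ = 6.
Subsquare: lon ⌊1.9553/0.0833333⌋ = 23 → x; lat ⌊0.0240/0.0416667⌋ = 0 → a.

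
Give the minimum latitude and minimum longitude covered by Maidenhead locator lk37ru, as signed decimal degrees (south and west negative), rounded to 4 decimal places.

17.8333, 47.4167

Field L=11, K=10: +11·20° lon, +10·10° lat → SW at lon 40°, lat 10°.
Square 3, 7: +3·2° lon, +7·1° lat → SW at lon 46°, lat 17°.
Subsquare r=17, u=20: +17·0.0833333° lon, +20·0.0416667° lat → SW at lon 47.4167°, lat 17.8333°.
latitude 17.8333, longitude 47.4167.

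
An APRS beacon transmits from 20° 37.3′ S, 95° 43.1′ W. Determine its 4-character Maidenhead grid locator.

Add 180° to longitude and 90° to latitude: 84.28, 69.38.
Field: lon ⌊84.28/20⌋ = 4 → E; lat ⌊69.38/10⌋ = 6 → G.
Square: lon ⌊4.28/2⌋ = 2; lat ⌊9.38/1⌋ = 9.

EG29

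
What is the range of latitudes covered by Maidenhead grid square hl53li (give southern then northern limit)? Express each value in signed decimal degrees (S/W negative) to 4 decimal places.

23.3333, 23.3750

Field H=7, L=11: +7·20° lon, +11·10° lat → SW at lon -40°, lat 20°.
Square 5, 3: +5·2° lon, +3·1° lat → SW at lon -30°, lat 23°.
Subsquare l=11, i=8: +11·0.0833333° lon, +8·0.0416667° lat → SW at lon -29.0833°, lat 23.3333°.
Cell spans 0.0833333° lon × 0.0416667° lat.
south 23.3333, north 23.3750.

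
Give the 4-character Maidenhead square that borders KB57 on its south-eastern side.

Longitude square 5; +1 → 6.
Latitude square 7; −1 → 6.

KB66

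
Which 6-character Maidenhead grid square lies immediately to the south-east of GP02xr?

GP12aq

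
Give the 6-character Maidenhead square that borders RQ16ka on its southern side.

Latitude subsquare a = 0; −1 → -1, wraps to 23 = x, carry into square.
Latitude square 6; −1 → 5.
The longitude characters are unchanged.

RQ15kx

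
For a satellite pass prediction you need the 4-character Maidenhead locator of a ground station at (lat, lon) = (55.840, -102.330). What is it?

Offset from 180°W / 90°S: lon 77.67°, lat 145.84°.
Field: lon ⌊77.67/20⌋ = 3 → D; lat ⌊145.84/10⌋ = 14 → O.
Square: lon ⌊17.67/2⌋ = 8; lat ⌊5.84/1⌋ = 5.

DO85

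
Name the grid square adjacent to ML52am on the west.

ML42xm

Longitude subsquare a = 0; −1 → -1, wraps to 23 = x, carry into square.
Longitude square 5; −1 → 4.
The latitude characters are unchanged.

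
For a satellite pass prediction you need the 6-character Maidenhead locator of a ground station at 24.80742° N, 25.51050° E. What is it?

KL24st

Offset from 180°W / 90°S: lon 205.5105°, lat 114.8074°.
Field (20°×10°, letters A–R): 205.5105/20 → 10 → K, 114.8074/10 → 11 → L; chars KL.
Square (2°×1°, digits 0–9): 5.5105/2 → 2, 4.8074/1 → 4; chars 24.
Subsquare (5′×2.5′, letters a–x): 1.5105/0.0833333 → 18 → s, 0.8074/0.0416667 → 19 → t; chars st.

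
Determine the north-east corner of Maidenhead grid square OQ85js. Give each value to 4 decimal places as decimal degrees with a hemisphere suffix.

75.7917° N, 116.8333° E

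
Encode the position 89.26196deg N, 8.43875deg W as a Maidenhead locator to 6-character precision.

IR59sg

Shift to the Maidenhead origin (180°W, 90°S): lon 171.5613, lat 179.2620.
Field (20°×10°, letters A–R): 171.5613/20 → 8 → I, 179.2620/10 → 17 → R; chars IR.
Square (2°×1°, digits 0–9): 11.5613/2 → 5, 9.2620/1 → 9; chars 59.
Subsquare (5′×2.5′, letters a–x): 1.5613/0.0833333 → 18 → s, 0.2620/0.0416667 → 6 → g; chars sg.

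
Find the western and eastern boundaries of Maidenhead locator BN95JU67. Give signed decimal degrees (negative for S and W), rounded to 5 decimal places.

Field B=1, N=13: +1·20° lon, +13·10° lat → SW at lon -160°, lat 40°.
Square 9, 5: +9·2° lon, +5·1° lat → SW at lon -142°, lat 45°.
Subsquare j=9, u=20: +9·0.0833333° lon, +20·0.0416667° lat → SW at lon -141.25°, lat 45.8333°.
Extended square 6, 7: +6·0.00833333° lon, +7·0.00416667° lat → SW at lon -141.2°, lat 45.8625°.
Cell spans 0.00833333° lon × 0.00416667° lat.
west -141.20000, east -141.19167.

-141.20000, -141.19167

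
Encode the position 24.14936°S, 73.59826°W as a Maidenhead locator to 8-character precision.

Add 180° to longitude and 90° to latitude: 106.40174, 65.85064.
Field: lon ⌊106.40174/20⌋ = 5 → F; lat ⌊65.85064/10⌋ = 6 → G.
Square: lon ⌊6.40174/2⌋ = 3; lat ⌊5.85064/1⌋ = 5.
Subsquare: lon ⌊0.40174/0.0833333⌋ = 4 → e; lat ⌊0.85064/0.0416667⌋ = 20 → u.
Extended square: lon ⌊0.06841/0.00833333⌋ = 8; lat ⌊0.01731/0.00416667⌋ = 4.

FG35eu84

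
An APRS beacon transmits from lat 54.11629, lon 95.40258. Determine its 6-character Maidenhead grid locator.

NO74qc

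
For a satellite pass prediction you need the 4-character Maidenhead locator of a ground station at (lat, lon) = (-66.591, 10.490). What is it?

JC53

Offset from 180°W / 90°S: lon 190.49°, lat 23.41°.
Field: 190.49/20 → 9 → J, 23.41/10 → 2 → C; chars JC.
Square: 10.49/2 → 5, 3.41/1 → 3; chars 53.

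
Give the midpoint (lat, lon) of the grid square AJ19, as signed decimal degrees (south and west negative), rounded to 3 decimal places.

9.500, -177.000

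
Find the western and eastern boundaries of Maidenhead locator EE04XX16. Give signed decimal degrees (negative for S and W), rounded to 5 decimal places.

Field E=4, E=4: +4·20° lon, +4·10° lat → SW at lon -100°, lat -50°.
Square 0, 4: +0·2° lon, +4·1° lat → SW at lon -100°, lat -46°.
Subsquare x=23, x=23: +23·0.0833333° lon, +23·0.0416667° lat → SW at lon -98.0833°, lat -45.0417°.
Extended square 1, 6: +1·0.00833333° lon, +6·0.00416667° lat → SW at lon -98.075°, lat -45.0167°.
Cell spans 0.00833333° lon × 0.00416667° lat.
west -98.07500, east -98.06667.

-98.07500, -98.06667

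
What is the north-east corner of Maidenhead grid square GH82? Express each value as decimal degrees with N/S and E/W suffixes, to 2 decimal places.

Field G=6, H=7: +6·20° lon, +7·10° lat → SW at lon -60°, lat -20°.
Square 8, 2: +8·2° lon, +2·1° lat → SW at lon -44°, lat -18°.
Cell spans 2° lon × 1° lat. NE corner is SW corner plus one full cell.
latitude 17.00° S, longitude 42.00° W.

17.00° S, 42.00° W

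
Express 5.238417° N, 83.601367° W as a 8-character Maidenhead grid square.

EJ85ef77

Add 180° to longitude and 90° to latitude: 96.39863, 95.23842.
Field (20°×10°, letters A–R): lon ⌊96.39863/20⌋ = 4 → E; lat ⌊95.23842/10⌋ = 9 → J.
Square (2°×1°, digits 0–9): lon ⌊16.39863/2⌋ = 8; lat ⌊5.23842/1⌋ = 5.
Subsquare (5′×2.5′, letters a–x): lon ⌊0.39863/0.0833333⌋ = 4 → e; lat ⌊0.23842/0.0416667⌋ = 5 → f.
Extended square (30″×15″, digits 0–9): lon ⌊0.06530/0.00833333⌋ = 7; lat ⌊0.03008/0.00416667⌋ = 7.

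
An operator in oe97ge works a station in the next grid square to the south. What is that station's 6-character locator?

Latitude subsquare e = 4; −1 → 3 = d.
The longitude characters are unchanged.

OE97gd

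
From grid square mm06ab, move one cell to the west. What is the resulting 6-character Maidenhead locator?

LM96xb

Longitude subsquare a = 0; −1 → -1, wraps to 23 = x, carry into square.
Longitude square 0; −1 → -1, wraps to 9, carry into field.
Longitude field M = 12; −1 → 11 = L.
The latitude characters are unchanged.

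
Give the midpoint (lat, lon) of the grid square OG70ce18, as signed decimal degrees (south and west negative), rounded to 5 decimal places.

-29.79792, 114.17917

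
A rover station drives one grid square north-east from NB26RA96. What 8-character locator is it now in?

Longitude extended square 9; +1 → 10, wraps to 0, carry into subsquare.
Longitude subsquare r = 17; +1 → 18 = s.
Latitude extended square 6; +1 → 7.

NB26sa07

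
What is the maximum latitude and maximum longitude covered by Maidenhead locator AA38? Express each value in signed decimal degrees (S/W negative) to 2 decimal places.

-81.00, -172.00

Field A=0, A=0: +0·20° lon, +0·10° lat → SW at lon -180°, lat -90°.
Square 3, 8: +3·2° lon, +8·1° lat → SW at lon -174°, lat -82°.
Cell spans 2° lon × 1° lat. NE corner is SW corner plus one full cell.
latitude -81.00, longitude -172.00.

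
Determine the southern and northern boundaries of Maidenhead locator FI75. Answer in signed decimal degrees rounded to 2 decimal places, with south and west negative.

Field F=5, I=8: +5·20° lon, +8·10° lat → SW at lon -80°, lat -10°.
Square 7, 5: +7·2° lon, +5·1° lat → SW at lon -66°, lat -5°.
Cell spans 2° lon × 1° lat.
south -5.00, north -4.00.

-5.00, -4.00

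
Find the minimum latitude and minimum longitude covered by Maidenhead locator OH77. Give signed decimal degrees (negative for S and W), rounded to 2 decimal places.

Field O=14, H=7: +14·20° lon, +7·10° lat → SW at lon 100°, lat -20°.
Square 7, 7: +7·2° lon, +7·1° lat → SW at lon 114°, lat -13°.
latitude -13.00, longitude 114.00.

-13.00, 114.00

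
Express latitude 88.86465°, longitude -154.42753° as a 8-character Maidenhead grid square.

BR28su87

Shift to the Maidenhead origin (180°W, 90°S): lon 25.57247, lat 178.86465.
Field: 25.57247/20 → 1 → B, 178.86465/10 → 17 → R; chars BR.
Square: 5.57247/2 → 2, 8.86465/1 → 8; chars 28.
Subsquare: 1.57247/0.0833333 → 18 → s, 0.86465/0.0416667 → 20 → u; chars su.
Extended square: 0.07247/0.00833333 → 8, 0.03132/0.00416667 → 7; chars 87.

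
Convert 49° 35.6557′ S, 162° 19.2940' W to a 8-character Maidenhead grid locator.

Offset from 180°W / 90°S: lon 17.67843°, lat 40.40574°.
Field: lon ⌊17.67843/20⌋ = 0 → A; lat ⌊40.40574/10⌋ = 4 → E.
Square: lon ⌊17.67843/2⌋ = 8; lat ⌊0.40574/1⌋ = 0.
Subsquare: lon ⌊1.67843/0.0833333⌋ = 20 → u; lat ⌊0.40574/0.0416667⌋ = 9 → j.
Extended square: lon ⌊0.01177/0.00833333⌋ = 1; lat ⌊0.03074/0.00416667⌋ = 7.

AE80uj17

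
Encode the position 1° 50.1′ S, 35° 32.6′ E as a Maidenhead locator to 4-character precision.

Offset from 180°W / 90°S: lon 215.54°, lat 88.17°.
Field: lon ⌊215.54/20⌋ = 10 → K; lat ⌊88.17/10⌋ = 8 → I.
Square: lon ⌊15.54/2⌋ = 7; lat ⌊8.17/1⌋ = 8.

KI78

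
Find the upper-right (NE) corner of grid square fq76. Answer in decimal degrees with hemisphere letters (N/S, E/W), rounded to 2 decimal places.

77.00° N, 64.00° W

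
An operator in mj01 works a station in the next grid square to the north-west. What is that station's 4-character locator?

LJ92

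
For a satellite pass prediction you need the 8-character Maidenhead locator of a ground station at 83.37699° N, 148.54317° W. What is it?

Shift to the Maidenhead origin (180°W, 90°S): lon 31.45683, lat 173.37699.
Field: lon ⌊31.45683/20⌋ = 1 → B; lat ⌊173.37699/10⌋ = 17 → R.
Square: lon ⌊11.45683/2⌋ = 5; lat ⌊3.37699/1⌋ = 3.
Subsquare: lon ⌊1.45683/0.0833333⌋ = 17 → r; lat ⌊0.37699/0.0416667⌋ = 9 → j.
Extended square: lon ⌊0.04016/0.00833333⌋ = 4; lat ⌊0.00199/0.00416667⌋ = 0.

BR53rj40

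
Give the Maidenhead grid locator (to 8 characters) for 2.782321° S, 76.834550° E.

MI87kf02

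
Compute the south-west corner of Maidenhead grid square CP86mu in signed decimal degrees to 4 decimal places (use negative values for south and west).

66.8333, -123.0000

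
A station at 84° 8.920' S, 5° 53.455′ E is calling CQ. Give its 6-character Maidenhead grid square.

JA25wu

Offset from 180°W / 90°S: lon 185.8909°, lat 5.8513°.
Field (20°×10°, letters A–R): lon ⌊185.8909/20⌋ = 9 → J; lat ⌊5.8513/10⌋ = 0 → A.
Square (2°×1°, digits 0–9): lon ⌊5.8909/2⌋ = 2; lat ⌊5.8513/1⌋ = 5.
Subsquare (5′×2.5′, letters a–x): lon ⌊1.8909/0.0833333⌋ = 22 → w; lat ⌊0.8513/0.0416667⌋ = 20 → u.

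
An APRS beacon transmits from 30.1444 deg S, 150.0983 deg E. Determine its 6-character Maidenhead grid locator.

Add 180° to longitude and 90° to latitude: 330.0983, 59.8556.
Field: lon ⌊330.0983/20⌋ = 16 → Q; lat ⌊59.8556/10⌋ = 5 → F.
Square: lon ⌊10.0983/2⌋ = 5; lat ⌊9.8556/1⌋ = 9.
Subsquare: lon ⌊0.0983/0.0833333⌋ = 1 → b; lat ⌊0.8556/0.0416667⌋ = 20 → u.

QF59bu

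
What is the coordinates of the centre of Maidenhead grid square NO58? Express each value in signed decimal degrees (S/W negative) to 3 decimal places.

58.500, 91.000

Field N=13, O=14: +13·20° lon, +14·10° lat → SW at lon 80°, lat 50°.
Square 5, 8: +5·2° lon, +8·1° lat → SW at lon 90°, lat 58°.
Cell spans 2° lon × 1° lat. Centre is SW corner plus half of each.
latitude 58.500, longitude 91.000.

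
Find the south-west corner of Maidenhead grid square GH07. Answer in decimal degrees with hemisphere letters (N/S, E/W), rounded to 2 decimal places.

Field G=6, H=7: +6·20° lon, +7·10° lat → SW at lon -60°, lat -20°.
Square 0, 7: +0·2° lon, +7·1° lat → SW at lon -60°, lat -13°.
latitude 13.00° S, longitude 60.00° W.

13.00° S, 60.00° W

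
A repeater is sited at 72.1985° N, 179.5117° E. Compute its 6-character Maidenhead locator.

RQ92se

Shift to the Maidenhead origin (180°W, 90°S): lon 359.5117, lat 162.1985.
Field (20°×10°, letters A–R): lon ⌊359.5117/20⌋ = 17 → R; lat ⌊162.1985/10⌋ = 16 → Q.
Square (2°×1°, digits 0–9): lon ⌊19.5117/2⌋ = 9; lat ⌊2.1985/1⌋ = 2.
Subsquare (5′×2.5′, letters a–x): lon ⌊1.5117/0.0833333⌋ = 18 → s; lat ⌊0.1985/0.0416667⌋ = 4 → e.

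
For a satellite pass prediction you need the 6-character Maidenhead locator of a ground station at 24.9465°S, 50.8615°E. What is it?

LG55kb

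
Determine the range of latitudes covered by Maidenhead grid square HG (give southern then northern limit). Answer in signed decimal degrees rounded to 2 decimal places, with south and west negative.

-30.00, -20.00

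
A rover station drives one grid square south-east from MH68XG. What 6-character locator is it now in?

Longitude subsquare x = 23; +1 → 24, wraps to 0 = a, carry into square.
Longitude square 6; +1 → 7.
Latitude subsquare g = 6; −1 → 5 = f.

MH78af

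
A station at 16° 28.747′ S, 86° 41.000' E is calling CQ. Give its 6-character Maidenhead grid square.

Offset from 180°W / 90°S: lon 266.6833°, lat 73.5209°.
Field: 266.6833/20 → 13 → N, 73.5209/10 → 7 → H; chars NH.
Square: 6.6833/2 → 3, 3.5209/1 → 3; chars 33.
Subsquare: 0.6833/0.0833333 → 8 → i, 0.5209/0.0416667 → 12 → m; chars im.

NH33im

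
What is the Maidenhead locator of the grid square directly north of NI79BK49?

NI79bl40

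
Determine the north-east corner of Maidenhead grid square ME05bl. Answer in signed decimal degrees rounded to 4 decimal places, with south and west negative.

-44.5000, 60.1667

Field M=12, E=4: +12·20° lon, +4·10° lat → SW at lon 60°, lat -50°.
Square 0, 5: +0·2° lon, +5·1° lat → SW at lon 60°, lat -45°.
Subsquare b=1, l=11: +1·0.0833333° lon, +11·0.0416667° lat → SW at lon 60.0833°, lat -44.5417°.
Cell spans 0.0833333° lon × 0.0416667° lat. NE corner is SW corner plus one full cell.
latitude -44.5000, longitude 60.1667.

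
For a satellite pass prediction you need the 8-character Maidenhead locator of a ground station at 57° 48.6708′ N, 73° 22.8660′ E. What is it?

MO67qt54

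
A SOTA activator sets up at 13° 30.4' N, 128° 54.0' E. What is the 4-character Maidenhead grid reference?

PK43

Add 180° to longitude and 90° to latitude: 308.90, 103.51.
Field: 308.90/20 → 15 → P, 103.51/10 → 10 → K; chars PK.
Square: 8.90/2 → 4, 3.51/1 → 3; chars 43.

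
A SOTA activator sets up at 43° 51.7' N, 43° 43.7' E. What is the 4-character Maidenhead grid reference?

Add 180° to longitude and 90° to latitude: 223.73, 133.86.
Field: 223.73/20 → 11 → L, 133.86/10 → 13 → N; chars LN.
Square: 3.73/2 → 1, 3.86/1 → 3; chars 13.

LN13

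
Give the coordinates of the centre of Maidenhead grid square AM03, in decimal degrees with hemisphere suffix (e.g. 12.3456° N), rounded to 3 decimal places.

33.500° N, 179.000° W

Field A=0, M=12: +0·20° lon, +12·10° lat → SW at lon -180°, lat 30°.
Square 0, 3: +0·2° lon, +3·1° lat → SW at lon -180°, lat 33°.
Cell spans 2° lon × 1° lat. Centre is SW corner plus half of each.
latitude 33.500° N, longitude 179.000° W.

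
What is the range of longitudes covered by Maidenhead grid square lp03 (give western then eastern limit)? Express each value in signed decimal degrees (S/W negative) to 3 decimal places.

Field L=11, P=15: +11·20° lon, +15·10° lat → SW at lon 40°, lat 60°.
Square 0, 3: +0·2° lon, +3·1° lat → SW at lon 40°, lat 63°.
Cell spans 2° lon × 1° lat.
west 40.000, east 42.000.

40.000, 42.000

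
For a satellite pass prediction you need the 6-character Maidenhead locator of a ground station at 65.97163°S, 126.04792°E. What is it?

PC34aa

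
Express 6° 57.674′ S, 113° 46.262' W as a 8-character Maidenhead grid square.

DI33ca79

Shift to the Maidenhead origin (180°W, 90°S): lon 66.22897, lat 83.03877.
Field: 66.22897/20 → 3 → D, 83.03877/10 → 8 → I; chars DI.
Square: 6.22897/2 → 3, 3.03877/1 → 3; chars 33.
Subsquare: 0.22897/0.0833333 → 2 → c, 0.03877/0.0416667 → 0 → a; chars ca.
Extended square: 0.06230/0.00833333 → 7, 0.03877/0.00416667 → 9; chars 79.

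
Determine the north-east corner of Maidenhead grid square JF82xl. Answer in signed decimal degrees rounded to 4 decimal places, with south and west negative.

Field J=9, F=5: +9·20° lon, +5·10° lat → SW at lon 0°, lat -40°.
Square 8, 2: +8·2° lon, +2·1° lat → SW at lon 16°, lat -38°.
Subsquare x=23, l=11: +23·0.0833333° lon, +11·0.0416667° lat → SW at lon 17.9167°, lat -37.5417°.
Cell spans 0.0833333° lon × 0.0416667° lat. NE corner is SW corner plus one full cell.
latitude -37.5000, longitude 18.0000.

-37.5000, 18.0000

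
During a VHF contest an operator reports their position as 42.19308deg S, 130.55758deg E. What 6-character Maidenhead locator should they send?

PE57gt

Shift to the Maidenhead origin (180°W, 90°S): lon 310.5576, lat 47.8069.
Field (20°×10°, letters A–R): 310.5576/20 → 15 → P, 47.8069/10 → 4 → E; chars PE.
Square (2°×1°, digits 0–9): 10.5576/2 → 5, 7.8069/1 → 7; chars 57.
Subsquare (5′×2.5′, letters a–x): 0.5576/0.0833333 → 6 → g, 0.8069/0.0416667 → 19 → t; chars gt.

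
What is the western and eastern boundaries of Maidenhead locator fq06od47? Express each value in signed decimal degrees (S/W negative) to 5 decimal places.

-78.80000, -78.79167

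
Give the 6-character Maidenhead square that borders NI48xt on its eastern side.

Longitude subsquare x = 23; +1 → 24, wraps to 0 = a, carry into square.
Longitude square 4; +1 → 5.
The latitude characters are unchanged.

NI58at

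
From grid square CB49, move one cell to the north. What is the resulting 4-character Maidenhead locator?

CC40

Latitude square 9; +1 → 10, wraps to 0, carry into field.
Latitude field B = 1; +1 → 2 = C.
The longitude characters are unchanged.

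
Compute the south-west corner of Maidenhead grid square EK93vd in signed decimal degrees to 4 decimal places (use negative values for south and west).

Field E=4, K=10: +4·20° lon, +10·10° lat → SW at lon -100°, lat 10°.
Square 9, 3: +9·2° lon, +3·1° lat → SW at lon -82°, lat 13°.
Subsquare v=21, d=3: +21·0.0833333° lon, +3·0.0416667° lat → SW at lon -80.25°, lat 13.125°.
latitude 13.1250, longitude -80.2500.

13.1250, -80.2500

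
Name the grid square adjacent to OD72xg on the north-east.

OD82ah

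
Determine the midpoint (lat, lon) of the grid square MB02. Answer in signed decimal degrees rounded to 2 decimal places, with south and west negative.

Field M=12, B=1: +12·20° lon, +1·10° lat → SW at lon 60°, lat -80°.
Square 0, 2: +0·2° lon, +2·1° lat → SW at lon 60°, lat -78°.
Cell spans 2° lon × 1° lat. Centre is SW corner plus half of each.
latitude -77.50, longitude 61.00.

-77.50, 61.00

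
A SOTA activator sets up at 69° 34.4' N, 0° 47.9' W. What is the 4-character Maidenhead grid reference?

IP99

Offset from 180°W / 90°S: lon 179.20°, lat 159.57°.
Field: lon ⌊179.20/20⌋ = 8 → I; lat ⌊159.57/10⌋ = 15 → P.
Square: lon ⌊19.20/2⌋ = 9; lat ⌊9.57/1⌋ = 9.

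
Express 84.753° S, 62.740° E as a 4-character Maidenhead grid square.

Shift to the Maidenhead origin (180°W, 90°S): lon 242.74, lat 5.25.
Field: 242.74/20 → 12 → M, 5.25/10 → 0 → A; chars MA.
Square: 2.74/2 → 1, 5.25/1 → 5; chars 15.

MA15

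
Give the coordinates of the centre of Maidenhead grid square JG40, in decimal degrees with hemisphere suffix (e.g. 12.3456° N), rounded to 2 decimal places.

29.50° S, 9.00° E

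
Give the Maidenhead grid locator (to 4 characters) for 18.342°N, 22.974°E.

KK18

Shift to the Maidenhead origin (180°W, 90°S): lon 202.97, lat 108.34.
Field: 202.97/20 → 10 → K, 108.34/10 → 10 → K; chars KK.
Square: 2.97/2 → 1, 8.34/1 → 8; chars 18.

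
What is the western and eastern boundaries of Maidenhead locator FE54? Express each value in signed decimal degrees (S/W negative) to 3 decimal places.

Field F=5, E=4: +5·20° lon, +4·10° lat → SW at lon -80°, lat -50°.
Square 5, 4: +5·2° lon, +4·1° lat → SW at lon -70°, lat -46°.
Cell spans 2° lon × 1° lat.
west -70.000, east -68.000.

-70.000, -68.000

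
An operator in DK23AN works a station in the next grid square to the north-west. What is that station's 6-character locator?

DK13xo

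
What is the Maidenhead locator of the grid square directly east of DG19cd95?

DG19dd05

Longitude extended square 9; +1 → 10, wraps to 0, carry into subsquare.
Longitude subsquare c = 2; +1 → 3 = d.
The latitude characters are unchanged.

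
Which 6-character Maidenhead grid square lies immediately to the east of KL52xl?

Longitude subsquare x = 23; +1 → 24, wraps to 0 = a, carry into square.
Longitude square 5; +1 → 6.
The latitude characters are unchanged.

KL62al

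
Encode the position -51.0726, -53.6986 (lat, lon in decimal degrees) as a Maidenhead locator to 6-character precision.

GD38dw

Shift to the Maidenhead origin (180°W, 90°S): lon 126.3014, lat 38.9274.
Field (20°×10°, letters A–R): lon ⌊126.3014/20⌋ = 6 → G; lat ⌊38.9274/10⌋ = 3 → D.
Square (2°×1°, digits 0–9): lon ⌊6.3014/2⌋ = 3; lat ⌊8.9274/1⌋ = 8.
Subsquare (5′×2.5′, letters a–x): lon ⌊0.3014/0.0833333⌋ = 3 → d; lat ⌊0.9274/0.0416667⌋ = 22 → w.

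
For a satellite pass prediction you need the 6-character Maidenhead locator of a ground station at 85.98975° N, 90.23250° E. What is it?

NR55cx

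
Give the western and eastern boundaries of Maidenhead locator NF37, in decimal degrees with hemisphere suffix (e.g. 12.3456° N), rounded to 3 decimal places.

86.000° E, 88.000° E

Field N=13, F=5: +13·20° lon, +5·10° lat → SW at lon 80°, lat -40°.
Square 3, 7: +3·2° lon, +7·1° lat → SW at lon 86°, lat -33°.
Cell spans 2° lon × 1° lat.
west 86.000° E, east 88.000° E.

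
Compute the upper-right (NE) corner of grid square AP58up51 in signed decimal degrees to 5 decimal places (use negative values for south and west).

68.63333, -168.28333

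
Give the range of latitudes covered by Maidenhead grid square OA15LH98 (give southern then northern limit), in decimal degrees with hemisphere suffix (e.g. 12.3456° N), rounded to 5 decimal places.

84.67500° S, 84.67083° S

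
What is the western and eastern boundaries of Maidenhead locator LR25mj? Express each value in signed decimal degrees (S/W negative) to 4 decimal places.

45.0000, 45.0833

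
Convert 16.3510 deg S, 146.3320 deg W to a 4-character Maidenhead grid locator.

Offset from 180°W / 90°S: lon 33.67°, lat 73.65°.
Field (20°×10°, letters A–R): 33.67/20 → 1 → B, 73.65/10 → 7 → H; chars BH.
Square (2°×1°, digits 0–9): 13.67/2 → 6, 3.65/1 → 3; chars 63.

BH63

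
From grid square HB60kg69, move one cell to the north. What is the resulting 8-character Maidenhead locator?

HB60kh60

Latitude extended square 9; +1 → 10, wraps to 0, carry into subsquare.
Latitude subsquare g = 6; +1 → 7 = h.
The longitude characters are unchanged.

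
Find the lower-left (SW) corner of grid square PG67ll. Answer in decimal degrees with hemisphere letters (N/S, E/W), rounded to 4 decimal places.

22.5417° S, 132.9167° E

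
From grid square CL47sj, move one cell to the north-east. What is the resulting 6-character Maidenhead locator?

Longitude subsquare s = 18; +1 → 19 = t.
Latitude subsquare j = 9; +1 → 10 = k.

CL47tk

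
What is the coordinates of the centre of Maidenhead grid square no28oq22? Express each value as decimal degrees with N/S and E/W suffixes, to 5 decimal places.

Field N=13, O=14: +13·20° lon, +14·10° lat → SW at lon 80°, lat 50°.
Square 2, 8: +2·2° lon, +8·1° lat → SW at lon 84°, lat 58°.
Subsquare o=14, q=16: +14·0.0833333° lon, +16·0.0416667° lat → SW at lon 85.1667°, lat 58.6667°.
Extended square 2, 2: +2·0.00833333° lon, +2·0.00416667° lat → SW at lon 85.1833°, lat 58.675°.
Cell spans 0.00833333° lon × 0.00416667° lat. Centre is SW corner plus half of each.
latitude 58.67708° N, longitude 85.18750° E.

58.67708° N, 85.18750° E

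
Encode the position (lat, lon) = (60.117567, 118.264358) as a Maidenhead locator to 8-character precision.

OP90dc18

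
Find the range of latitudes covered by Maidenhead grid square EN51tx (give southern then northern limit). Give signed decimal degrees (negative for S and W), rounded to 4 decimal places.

41.9583, 42.0000

Field E=4, N=13: +4·20° lon, +13·10° lat → SW at lon -100°, lat 40°.
Square 5, 1: +5·2° lon, +1·1° lat → SW at lon -90°, lat 41°.
Subsquare t=19, x=23: +19·0.0833333° lon, +23·0.0416667° lat → SW at lon -88.4167°, lat 41.9583°.
Cell spans 0.0833333° lon × 0.0416667° lat.
south 41.9583, north 42.0000.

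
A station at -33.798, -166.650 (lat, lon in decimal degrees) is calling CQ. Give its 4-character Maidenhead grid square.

Shift to the Maidenhead origin (180°W, 90°S): lon 13.35, lat 56.20.
Field: 13.35/20 → 0 → A, 56.20/10 → 5 → F; chars AF.
Square: 13.35/2 → 6, 6.20/1 → 6; chars 66.

AF66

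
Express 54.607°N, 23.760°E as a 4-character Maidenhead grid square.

Offset from 180°W / 90°S: lon 203.76°, lat 144.61°.
Field: 203.76/20 → 10 → K, 144.61/10 → 14 → O; chars KO.
Square: 3.76/2 → 1, 4.61/1 → 4; chars 14.

KO14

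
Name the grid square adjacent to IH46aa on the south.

IH45ax

Latitude subsquare a = 0; −1 → -1, wraps to 23 = x, carry into square.
Latitude square 6; −1 → 5.
The longitude characters are unchanged.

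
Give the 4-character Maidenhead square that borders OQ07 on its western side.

NQ97

Longitude square 0; −1 → -1, wraps to 9, carry into field.
Longitude field O = 14; −1 → 13 = N.
The latitude characters are unchanged.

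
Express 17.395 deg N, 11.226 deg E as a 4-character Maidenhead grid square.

JK57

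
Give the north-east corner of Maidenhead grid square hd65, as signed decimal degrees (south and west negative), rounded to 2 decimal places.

-54.00, -26.00

Field H=7, D=3: +7·20° lon, +3·10° lat → SW at lon -40°, lat -60°.
Square 6, 5: +6·2° lon, +5·1° lat → SW at lon -28°, lat -55°.
Cell spans 2° lon × 1° lat. NE corner is SW corner plus one full cell.
latitude -54.00, longitude -26.00.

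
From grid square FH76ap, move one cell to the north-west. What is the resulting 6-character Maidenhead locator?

FH66xq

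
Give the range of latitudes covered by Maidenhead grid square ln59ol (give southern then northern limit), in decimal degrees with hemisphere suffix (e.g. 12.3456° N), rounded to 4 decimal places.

49.4583° N, 49.5000° N

Field L=11, N=13: +11·20° lon, +13·10° lat → SW at lon 40°, lat 40°.
Square 5, 9: +5·2° lon, +9·1° lat → SW at lon 50°, lat 49°.
Subsquare o=14, l=11: +14·0.0833333° lon, +11·0.0416667° lat → SW at lon 51.1667°, lat 49.4583°.
Cell spans 0.0833333° lon × 0.0416667° lat.
south 49.4583° N, north 49.5000° N.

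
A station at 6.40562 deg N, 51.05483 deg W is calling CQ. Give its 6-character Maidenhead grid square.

Offset from 180°W / 90°S: lon 128.9452°, lat 96.4056°.
Field (20°×10°, letters A–R): lon ⌊128.9452/20⌋ = 6 → G; lat ⌊96.4056/10⌋ = 9 → J.
Square (2°×1°, digits 0–9): lon ⌊8.9452/2⌋ = 4; lat ⌊6.4056/1⌋ = 6.
Subsquare (5′×2.5′, letters a–x): lon ⌊0.9452/0.0833333⌋ = 11 → l; lat ⌊0.4056/0.0416667⌋ = 9 → j.

GJ46lj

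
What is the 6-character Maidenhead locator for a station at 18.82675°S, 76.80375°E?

Offset from 180°W / 90°S: lon 256.8037°, lat 71.1732°.
Field: 256.8037/20 → 12 → M, 71.1732/10 → 7 → H; chars MH.
Square: 16.8037/2 → 8, 1.1732/1 → 1; chars 81.
Subsquare: 0.8037/0.0833333 → 9 → j, 0.1732/0.0416667 → 4 → e; chars je.

MH81je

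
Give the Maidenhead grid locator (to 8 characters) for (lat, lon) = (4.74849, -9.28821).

Add 180° to longitude and 90° to latitude: 170.71179, 94.74849.
Field (20°×10°, letters A–R): 170.71179/20 → 8 → I, 94.74849/10 → 9 → J; chars IJ.
Square (2°×1°, digits 0–9): 10.71179/2 → 5, 4.74849/1 → 4; chars 54.
Subsquare (5′×2.5′, letters a–x): 0.71179/0.0833333 → 8 → i, 0.74849/0.0416667 → 17 → r; chars ir.
Extended square (30″×15″, digits 0–9): 0.04512/0.00833333 → 5, 0.04016/0.00416667 → 9; chars 59.

IJ54ir59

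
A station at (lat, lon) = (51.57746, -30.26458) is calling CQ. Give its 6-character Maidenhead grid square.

HO41un

Offset from 180°W / 90°S: lon 149.7354°, lat 141.5775°.
Field: 149.7354/20 → 7 → H, 141.5775/10 → 14 → O; chars HO.
Square: 9.7354/2 → 4, 1.5775/1 → 1; chars 41.
Subsquare: 1.7354/0.0833333 → 20 → u, 0.5775/0.0416667 → 13 → n; chars un.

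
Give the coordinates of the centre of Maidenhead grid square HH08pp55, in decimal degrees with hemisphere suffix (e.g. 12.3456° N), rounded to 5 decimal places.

11.35208° S, 38.70417° W

Field H=7, H=7: +7·20° lon, +7·10° lat → SW at lon -40°, lat -20°.
Square 0, 8: +0·2° lon, +8·1° lat → SW at lon -40°, lat -12°.
Subsquare p=15, p=15: +15·0.0833333° lon, +15·0.0416667° lat → SW at lon -38.75°, lat -11.375°.
Extended square 5, 5: +5·0.00833333° lon, +5·0.00416667° lat → SW at lon -38.7083°, lat -11.3542°.
Cell spans 0.00833333° lon × 0.00416667° lat. Centre is SW corner plus half of each.
latitude 11.35208° S, longitude 38.70417° W.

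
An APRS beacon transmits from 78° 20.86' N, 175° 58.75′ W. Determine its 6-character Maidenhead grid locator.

Offset from 180°W / 90°S: lon 4.0208°, lat 168.3477°.
Field: 4.0208/20 → 0 → A, 168.3477/10 → 16 → Q; chars AQ.
Square: 4.0208/2 → 2, 8.3477/1 → 8; chars 28.
Subsquare: 0.0208/0.0833333 → 0 → a, 0.3477/0.0416667 → 8 → i; chars ai.

AQ28ai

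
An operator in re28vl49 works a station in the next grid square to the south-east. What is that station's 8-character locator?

Longitude extended square 4; +1 → 5.
Latitude extended square 9; −1 → 8.

RE28vl58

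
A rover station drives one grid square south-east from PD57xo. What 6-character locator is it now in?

PD67an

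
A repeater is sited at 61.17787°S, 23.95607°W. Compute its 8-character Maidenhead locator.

Shift to the Maidenhead origin (180°W, 90°S): lon 156.04393, lat 28.82213.
Field (20°×10°, letters A–R): 156.04393/20 → 7 → H, 28.82213/10 → 2 → C; chars HC.
Square (2°×1°, digits 0–9): 16.04393/2 → 8, 8.82213/1 → 8; chars 88.
Subsquare (5′×2.5′, letters a–x): 0.04393/0.0833333 → 0 → a, 0.82213/0.0416667 → 19 → t; chars at.
Extended square (30″×15″, digits 0–9): 0.04393/0.00833333 → 5, 0.03046/0.00416667 → 7; chars 57.

HC88at57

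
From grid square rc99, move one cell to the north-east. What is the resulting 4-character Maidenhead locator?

Longitude square 9; +1 → 10, wraps to 0, carry into field.
Longitude field R = 17; +1 → 18, wraps to 0 = A, wrapping around the antimeridian.
Latitude square 9; +1 → 10, wraps to 0, carry into field.
Latitude field C = 2; +1 → 3 = D.

AD00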